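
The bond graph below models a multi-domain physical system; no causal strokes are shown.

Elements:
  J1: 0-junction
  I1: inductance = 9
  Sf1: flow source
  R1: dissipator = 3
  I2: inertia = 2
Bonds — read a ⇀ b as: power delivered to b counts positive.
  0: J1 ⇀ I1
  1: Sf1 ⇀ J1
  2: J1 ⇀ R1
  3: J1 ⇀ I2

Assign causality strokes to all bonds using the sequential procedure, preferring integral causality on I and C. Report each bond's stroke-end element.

bond 0 stroke at I1
bond 1 stroke at Sf1
bond 2 stroke at J1
bond 3 stroke at I2

β1 →Sf1  (Sf1 (Sf) sets flow on bond)
β0 →I1  (I1 outputs flow p/I1)
β3 →I2  (prefer integral on I2)
β2 →J1  (only one effort-in slot at J1)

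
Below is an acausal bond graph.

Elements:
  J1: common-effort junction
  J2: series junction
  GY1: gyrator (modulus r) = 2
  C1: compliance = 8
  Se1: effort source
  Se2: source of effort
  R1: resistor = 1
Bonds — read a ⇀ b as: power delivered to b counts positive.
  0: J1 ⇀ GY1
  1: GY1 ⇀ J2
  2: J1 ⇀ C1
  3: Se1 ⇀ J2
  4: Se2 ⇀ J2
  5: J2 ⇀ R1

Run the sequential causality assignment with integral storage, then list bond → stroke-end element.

b0 |GY1
b1 |GY1
b2 |J1
b3 |J2
b4 |J2
b5 |J2

b3 |J2  (Se1: effort source, stroke at far end)
b4 |J2  (source Se2 imposes e)
b2 |J1  (C1 outputs effort q/C1)
b0 |GY1  (J1: bond 2 brought effort, rest push out)
b1 |GY1  (GY1 both-in/both-out from 0)
b5 |J2  (common-f at J2 fixed by 1)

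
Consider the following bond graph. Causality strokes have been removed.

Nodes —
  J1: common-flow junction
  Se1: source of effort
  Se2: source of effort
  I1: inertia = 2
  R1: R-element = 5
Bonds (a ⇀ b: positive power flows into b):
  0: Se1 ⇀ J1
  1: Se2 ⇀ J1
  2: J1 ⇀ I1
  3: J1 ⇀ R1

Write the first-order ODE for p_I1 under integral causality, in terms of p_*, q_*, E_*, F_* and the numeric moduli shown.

dp_I1/dt = E_Se1 + E_Se2 - 5*p_I1/2

β0 |J1  (Se1 fixes effort; stroke away)
β1 |J1  (Se2: effort source, stroke at far end)
β2 |I1  (prefer integral on I1)
β3 |J1  (J1 flow already set via bond 2)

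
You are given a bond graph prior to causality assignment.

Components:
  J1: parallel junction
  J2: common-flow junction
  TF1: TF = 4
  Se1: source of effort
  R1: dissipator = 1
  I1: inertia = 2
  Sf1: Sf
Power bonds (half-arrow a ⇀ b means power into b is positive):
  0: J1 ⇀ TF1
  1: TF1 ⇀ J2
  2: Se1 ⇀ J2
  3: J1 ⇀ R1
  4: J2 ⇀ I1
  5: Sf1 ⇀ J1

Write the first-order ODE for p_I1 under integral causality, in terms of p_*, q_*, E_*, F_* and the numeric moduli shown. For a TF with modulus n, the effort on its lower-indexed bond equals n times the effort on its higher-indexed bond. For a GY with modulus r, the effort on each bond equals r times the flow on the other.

dp_I1/dt = E_Se1 + F_Sf1/4 - p_I1/32

bond 2 stroke at J2  (source Se1 imposes e)
bond 5 stroke at Sf1  (Sf1 fixes flow; stroke at Sf1)
bond 4 stroke at I1  (I1 integral (f out))
bond 1 stroke at J2  (J2 flow already set via bond 4)
bond 0 stroke at TF1  (through TF1, causality passes straight; one stroke at TF1)
bond 3 stroke at J1  (only one effort-in slot at J1)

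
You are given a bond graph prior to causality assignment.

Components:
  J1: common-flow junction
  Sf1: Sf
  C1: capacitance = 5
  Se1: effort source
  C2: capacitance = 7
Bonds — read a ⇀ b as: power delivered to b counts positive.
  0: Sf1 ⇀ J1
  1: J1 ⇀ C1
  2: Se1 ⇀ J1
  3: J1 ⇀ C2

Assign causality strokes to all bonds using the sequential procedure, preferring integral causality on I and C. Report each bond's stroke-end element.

b0 →Sf1  (Sf1 (Sf) sets flow on bond)
b2 →J1  (Se1 fixes effort; stroke away)
b1 →J1  (J1 flow already set via bond 0)
b3 →J1  (1-jn J1 has f-setter on 0)

β0 →Sf1
β1 →J1
β2 →J1
β3 →J1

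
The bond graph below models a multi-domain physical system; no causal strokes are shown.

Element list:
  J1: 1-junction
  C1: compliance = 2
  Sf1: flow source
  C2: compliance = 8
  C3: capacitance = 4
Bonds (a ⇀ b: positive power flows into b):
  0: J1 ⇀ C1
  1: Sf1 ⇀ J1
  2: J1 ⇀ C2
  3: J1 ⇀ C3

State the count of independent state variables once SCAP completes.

#1 stroke→Sf1  (Sf1: flow source, stroke at near end)
#0 stroke→J1  (J1: bond 1 brought flow, rest push out)
#2 stroke→J1  (J1 flow already set via bond 1)
#3 stroke→J1  (J1 flow already set via bond 1)

3  (C1, C2, C3 all integral)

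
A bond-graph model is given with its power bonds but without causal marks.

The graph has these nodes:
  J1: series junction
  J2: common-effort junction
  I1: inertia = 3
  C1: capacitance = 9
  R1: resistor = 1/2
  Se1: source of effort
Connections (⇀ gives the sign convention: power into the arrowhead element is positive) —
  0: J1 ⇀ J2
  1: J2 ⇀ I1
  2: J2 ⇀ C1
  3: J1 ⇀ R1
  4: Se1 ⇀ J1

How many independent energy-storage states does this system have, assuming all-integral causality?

2  (C1, I1 all integral)

b4 |J1  (source Se1 imposes e)
b1 |I1  (I1 integral (f out))
b2 |J2  (C1: C, integral causality)
b0 |J1  (0-jn J2 has e-setter on 2)
b3 |R1  (closing 1-jn rule on J1)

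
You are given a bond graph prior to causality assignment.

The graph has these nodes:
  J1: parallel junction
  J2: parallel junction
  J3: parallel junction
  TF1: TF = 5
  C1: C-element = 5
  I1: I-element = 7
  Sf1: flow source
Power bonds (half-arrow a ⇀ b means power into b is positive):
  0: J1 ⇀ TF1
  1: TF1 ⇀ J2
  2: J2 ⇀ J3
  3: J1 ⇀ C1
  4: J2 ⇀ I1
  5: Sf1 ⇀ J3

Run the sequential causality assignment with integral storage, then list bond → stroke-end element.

bond 0 stroke→TF1
bond 1 stroke→J2
bond 2 stroke→J3
bond 3 stroke→J1
bond 4 stroke→I1
bond 5 stroke→Sf1

b5 stroke at Sf1  (source Sf1 imposes f)
b2 stroke at J3  (J3: last free bond brings effort in)
b3 stroke at J1  (C1 outputs effort q/C1)
b0 stroke at TF1  (J1 effort already set via bond 3)
b1 stroke at J2  (TF TF1: opposite of bond 0)
b4 stroke at I1  (0-jn J2 has e-setter on 1)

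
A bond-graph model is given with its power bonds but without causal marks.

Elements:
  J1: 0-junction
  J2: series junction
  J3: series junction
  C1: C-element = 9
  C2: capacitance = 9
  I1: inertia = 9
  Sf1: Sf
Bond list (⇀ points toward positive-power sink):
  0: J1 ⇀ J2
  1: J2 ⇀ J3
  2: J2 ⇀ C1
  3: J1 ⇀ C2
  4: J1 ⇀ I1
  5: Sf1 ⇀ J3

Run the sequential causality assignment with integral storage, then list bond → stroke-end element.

β5 stroke→Sf1  (source Sf1 imposes f)
β1 stroke→J3  (J3 flow already set via bond 5)
β0 stroke→J2  (J2 flow already set via bond 1)
β2 stroke→J2  (1-jn J2 has f-setter on 1)
β3 stroke→J1  (prefer integral on C2)
β4 stroke→I1  (J1: bond 3 brought effort, rest push out)

β0 →J2
β1 →J3
β2 →J2
β3 →J1
β4 →I1
β5 →Sf1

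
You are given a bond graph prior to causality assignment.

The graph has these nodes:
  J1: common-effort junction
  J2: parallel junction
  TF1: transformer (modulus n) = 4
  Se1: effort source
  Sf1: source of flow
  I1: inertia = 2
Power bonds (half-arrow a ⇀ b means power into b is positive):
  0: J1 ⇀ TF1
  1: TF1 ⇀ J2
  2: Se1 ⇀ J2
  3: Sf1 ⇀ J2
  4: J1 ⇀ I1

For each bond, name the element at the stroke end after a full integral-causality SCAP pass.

bond 2 →J2  (source Se1 imposes e)
bond 3 →Sf1  (Sf1 fixes flow; stroke at Sf1)
bond 1 →TF1  (common-e at J2 fixed by 2)
bond 0 →J1  (TF1: transformer flips bond 1)
bond 4 →I1  (J1: bond 0 brought effort, rest push out)

#0 →J1
#1 →TF1
#2 →J2
#3 →Sf1
#4 →I1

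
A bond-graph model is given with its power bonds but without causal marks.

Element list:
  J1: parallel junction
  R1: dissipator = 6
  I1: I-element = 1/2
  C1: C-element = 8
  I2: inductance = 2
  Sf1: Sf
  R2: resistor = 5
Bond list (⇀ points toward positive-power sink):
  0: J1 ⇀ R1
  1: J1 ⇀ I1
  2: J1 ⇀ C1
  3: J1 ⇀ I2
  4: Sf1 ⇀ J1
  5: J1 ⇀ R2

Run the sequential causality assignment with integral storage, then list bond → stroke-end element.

bond 0 |R1
bond 1 |I1
bond 2 |J1
bond 3 |I2
bond 4 |Sf1
bond 5 |R2

b4 stroke at Sf1  (Sf1: flow source, stroke at near end)
b1 stroke at I1  (I1 integral (f out))
b2 stroke at J1  (C1 outputs effort q/C1)
b0 stroke at R1  (J1 effort already set via bond 2)
b3 stroke at I2  (J1 effort already set via bond 2)
b5 stroke at R2  (0-jn J1 has e-setter on 2)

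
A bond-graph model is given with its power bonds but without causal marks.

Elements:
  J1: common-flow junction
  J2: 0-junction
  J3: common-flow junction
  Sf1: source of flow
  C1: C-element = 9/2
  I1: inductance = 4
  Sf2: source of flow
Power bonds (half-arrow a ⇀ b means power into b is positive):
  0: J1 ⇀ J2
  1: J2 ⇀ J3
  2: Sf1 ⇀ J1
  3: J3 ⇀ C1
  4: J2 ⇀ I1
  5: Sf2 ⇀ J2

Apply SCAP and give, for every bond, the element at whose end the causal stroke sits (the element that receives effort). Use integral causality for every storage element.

β2 stroke→Sf1  (Sf1: flow source, stroke at near end)
β5 stroke→Sf2  (Sf2: flow source, stroke at near end)
β0 stroke→J1  (J1 flow already set via bond 2)
β3 stroke→J3  (C1: C, integral causality)
β1 stroke→J2  (closing 1-jn rule on J3)
β4 stroke→I1  (J2 effort already set via bond 1)

bond 0 stroke→J1
bond 1 stroke→J2
bond 2 stroke→Sf1
bond 3 stroke→J3
bond 4 stroke→I1
bond 5 stroke→Sf2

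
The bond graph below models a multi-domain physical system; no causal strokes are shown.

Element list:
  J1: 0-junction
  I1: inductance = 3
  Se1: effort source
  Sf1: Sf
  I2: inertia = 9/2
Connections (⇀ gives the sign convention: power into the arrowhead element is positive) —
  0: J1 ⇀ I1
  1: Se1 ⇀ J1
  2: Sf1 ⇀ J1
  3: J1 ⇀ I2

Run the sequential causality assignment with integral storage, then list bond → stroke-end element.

#0 →I1
#1 →J1
#2 →Sf1
#3 →I2

bond 1 stroke→J1  (Se1: effort source, stroke at far end)
bond 2 stroke→Sf1  (Sf1 fixes flow; stroke at Sf1)
bond 0 stroke→I1  (J1: bond 1 brought effort, rest push out)
bond 3 stroke→I2  (J1: bond 1 brought effort, rest push out)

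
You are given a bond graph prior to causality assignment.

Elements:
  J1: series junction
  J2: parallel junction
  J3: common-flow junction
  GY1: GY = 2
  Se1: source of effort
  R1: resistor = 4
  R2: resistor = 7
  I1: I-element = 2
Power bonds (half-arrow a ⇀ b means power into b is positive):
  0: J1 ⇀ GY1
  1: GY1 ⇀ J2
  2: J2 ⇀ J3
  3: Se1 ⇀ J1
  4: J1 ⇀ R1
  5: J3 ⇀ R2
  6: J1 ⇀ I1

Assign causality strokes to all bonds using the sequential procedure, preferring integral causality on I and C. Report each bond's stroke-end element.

b0 |J1
b1 |J2
b2 |J3
b3 |J1
b4 |J1
b5 |R2
b6 |I1

#3 stroke→J1  (source Se1 imposes e)
#6 stroke→I1  (I1 integral (f out))
#0 stroke→J1  (J1: bond 6 brought flow, rest push out)
#4 stroke→J1  (J1: bond 6 brought flow, rest push out)
#1 stroke→J2  (GY1 both-in/both-out from 0)
#2 stroke→J3  (J2 effort already set via bond 1)
#5 stroke→R2  (only one flow-in slot at J3)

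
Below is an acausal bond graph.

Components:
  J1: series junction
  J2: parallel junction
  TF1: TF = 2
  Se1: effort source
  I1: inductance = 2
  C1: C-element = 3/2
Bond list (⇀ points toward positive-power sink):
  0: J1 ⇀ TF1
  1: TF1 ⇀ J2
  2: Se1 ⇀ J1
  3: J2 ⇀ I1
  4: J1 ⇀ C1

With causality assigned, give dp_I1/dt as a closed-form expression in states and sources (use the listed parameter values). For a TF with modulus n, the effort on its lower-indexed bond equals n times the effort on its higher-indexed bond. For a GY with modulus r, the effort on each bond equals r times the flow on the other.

dp_I1/dt = E_Se1/2 - q_C1/3

#2 |J1  (source Se1 imposes e)
#3 |I1  (I1 outputs flow p/I1)
#1 |J2  (only one effort-in slot at J2)
#0 |TF1  (TF1: transformer flips bond 1)
#4 |J1  (common-f at J1 fixed by 0)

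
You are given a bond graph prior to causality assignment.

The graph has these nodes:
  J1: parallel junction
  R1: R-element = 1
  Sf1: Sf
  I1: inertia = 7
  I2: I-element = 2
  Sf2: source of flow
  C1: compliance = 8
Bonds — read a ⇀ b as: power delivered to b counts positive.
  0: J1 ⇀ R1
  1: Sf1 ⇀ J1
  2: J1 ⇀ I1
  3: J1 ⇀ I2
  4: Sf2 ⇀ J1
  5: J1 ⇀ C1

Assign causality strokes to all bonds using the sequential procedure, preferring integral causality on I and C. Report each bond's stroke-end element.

b1 stroke→Sf1  (Sf1 (Sf) sets flow on bond)
b4 stroke→Sf2  (Sf2 fixes flow; stroke at Sf2)
b2 stroke→I1  (I1 integral (f out))
b3 stroke→I2  (I2 integral (f out))
b5 stroke→J1  (C1 integral (e out))
b0 stroke→R1  (common-e at J1 fixed by 5)

bond 0 stroke at R1
bond 1 stroke at Sf1
bond 2 stroke at I1
bond 3 stroke at I2
bond 4 stroke at Sf2
bond 5 stroke at J1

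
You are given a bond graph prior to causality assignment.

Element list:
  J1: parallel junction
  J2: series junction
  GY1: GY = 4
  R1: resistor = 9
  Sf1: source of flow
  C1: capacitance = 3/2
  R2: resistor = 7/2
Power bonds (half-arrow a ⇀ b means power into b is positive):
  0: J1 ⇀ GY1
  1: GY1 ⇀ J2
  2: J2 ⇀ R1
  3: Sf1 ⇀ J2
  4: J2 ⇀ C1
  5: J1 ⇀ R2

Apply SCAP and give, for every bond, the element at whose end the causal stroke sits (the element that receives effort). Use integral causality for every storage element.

#3 stroke→Sf1  (source Sf1 imposes f)
#1 stroke→J2  (J2 flow already set via bond 3)
#2 stroke→J2  (J2: bond 3 brought flow, rest push out)
#4 stroke→J2  (J2: bond 3 brought flow, rest push out)
#0 stroke→J1  (through GY1, causality inverts; strokes same side of GY1)
#5 stroke→R2  (J1 effort already set via bond 0)

#0 stroke→J1
#1 stroke→J2
#2 stroke→J2
#3 stroke→Sf1
#4 stroke→J2
#5 stroke→R2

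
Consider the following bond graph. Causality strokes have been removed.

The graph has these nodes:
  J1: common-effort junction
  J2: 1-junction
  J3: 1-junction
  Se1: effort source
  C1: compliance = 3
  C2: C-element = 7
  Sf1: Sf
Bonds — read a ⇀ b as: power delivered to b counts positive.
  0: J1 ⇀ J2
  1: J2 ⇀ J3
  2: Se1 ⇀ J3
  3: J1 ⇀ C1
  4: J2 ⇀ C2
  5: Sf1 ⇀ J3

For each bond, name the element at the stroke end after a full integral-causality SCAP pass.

bond 2 |J3  (Se1 (Se) sets effort on bond)
bond 5 |Sf1  (Sf1: flow source, stroke at near end)
bond 1 |J3  (common-f at J3 fixed by 5)
bond 0 |J2  (common-f at J2 fixed by 1)
bond 4 |J2  (1-jn J2 has f-setter on 1)
bond 3 |J1  (only one effort-in slot at J1)

b0 stroke at J2
b1 stroke at J3
b2 stroke at J3
b3 stroke at J1
b4 stroke at J2
b5 stroke at Sf1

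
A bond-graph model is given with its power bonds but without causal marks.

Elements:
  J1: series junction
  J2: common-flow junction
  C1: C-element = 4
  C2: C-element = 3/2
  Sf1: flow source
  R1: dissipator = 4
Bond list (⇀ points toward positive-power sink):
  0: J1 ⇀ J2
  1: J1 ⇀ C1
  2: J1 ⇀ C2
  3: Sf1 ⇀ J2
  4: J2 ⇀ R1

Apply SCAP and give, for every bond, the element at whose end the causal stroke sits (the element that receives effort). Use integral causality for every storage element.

bond 3 stroke→Sf1  (Sf1 fixes flow; stroke at Sf1)
bond 0 stroke→J2  (J2: bond 3 brought flow, rest push out)
bond 4 stroke→J2  (J2: bond 3 brought flow, rest push out)
bond 1 stroke→J1  (J1: bond 0 brought flow, rest push out)
bond 2 stroke→J1  (J1 flow already set via bond 0)

b0 |J2
b1 |J1
b2 |J1
b3 |Sf1
b4 |J2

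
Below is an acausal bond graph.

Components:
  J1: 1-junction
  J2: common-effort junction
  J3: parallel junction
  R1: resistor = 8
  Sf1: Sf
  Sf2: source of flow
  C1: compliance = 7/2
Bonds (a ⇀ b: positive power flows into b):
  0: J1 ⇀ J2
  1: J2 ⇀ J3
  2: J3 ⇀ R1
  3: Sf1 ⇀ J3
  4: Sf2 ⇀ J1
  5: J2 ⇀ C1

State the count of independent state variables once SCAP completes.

1  (C1 all integral)

β3 stroke at Sf1  (Sf1: flow source, stroke at near end)
β4 stroke at Sf2  (Sf2 fixes flow; stroke at Sf2)
β0 stroke at J1  (common-f at J1 fixed by 4)
β5 stroke at J2  (C1 outputs effort q/C1)
β1 stroke at J3  (common-e at J2 fixed by 5)
β2 stroke at R1  (J3 effort already set via bond 1)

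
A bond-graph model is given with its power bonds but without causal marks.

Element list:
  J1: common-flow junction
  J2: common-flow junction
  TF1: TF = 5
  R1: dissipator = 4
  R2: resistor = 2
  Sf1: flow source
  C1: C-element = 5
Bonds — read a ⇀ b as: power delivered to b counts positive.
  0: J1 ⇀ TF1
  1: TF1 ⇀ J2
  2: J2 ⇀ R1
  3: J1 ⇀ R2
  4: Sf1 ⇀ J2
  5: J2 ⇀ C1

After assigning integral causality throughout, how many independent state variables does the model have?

1  (C1 all integral)

b4 |Sf1  (Sf1: flow source, stroke at near end)
b1 |J2  (J2: bond 4 brought flow, rest push out)
b2 |J2  (J2: bond 4 brought flow, rest push out)
b5 |J2  (common-f at J2 fixed by 4)
b0 |TF1  (TF TF1: opposite of bond 1)
b3 |J1  (common-f at J1 fixed by 0)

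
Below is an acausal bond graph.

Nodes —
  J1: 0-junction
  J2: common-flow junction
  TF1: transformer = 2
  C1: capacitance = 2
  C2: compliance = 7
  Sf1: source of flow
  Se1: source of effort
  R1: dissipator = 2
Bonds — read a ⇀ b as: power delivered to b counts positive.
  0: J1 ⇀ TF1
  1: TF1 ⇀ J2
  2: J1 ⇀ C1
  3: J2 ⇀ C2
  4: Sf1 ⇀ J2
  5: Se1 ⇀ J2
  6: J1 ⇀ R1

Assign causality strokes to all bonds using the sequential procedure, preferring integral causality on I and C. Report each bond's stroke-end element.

#4 stroke at Sf1  (Sf1 fixes flow; stroke at Sf1)
#5 stroke at J2  (Se1 fixes effort; stroke away)
#1 stroke at J2  (J2 flow already set via bond 4)
#3 stroke at J2  (J2 flow already set via bond 4)
#0 stroke at TF1  (through TF1, causality passes straight; one stroke at TF1)
#2 stroke at J1  (C1 outputs effort q/C1)
#6 stroke at R1  (J1: bond 2 brought effort, rest push out)

bond 0 stroke at TF1
bond 1 stroke at J2
bond 2 stroke at J1
bond 3 stroke at J2
bond 4 stroke at Sf1
bond 5 stroke at J2
bond 6 stroke at R1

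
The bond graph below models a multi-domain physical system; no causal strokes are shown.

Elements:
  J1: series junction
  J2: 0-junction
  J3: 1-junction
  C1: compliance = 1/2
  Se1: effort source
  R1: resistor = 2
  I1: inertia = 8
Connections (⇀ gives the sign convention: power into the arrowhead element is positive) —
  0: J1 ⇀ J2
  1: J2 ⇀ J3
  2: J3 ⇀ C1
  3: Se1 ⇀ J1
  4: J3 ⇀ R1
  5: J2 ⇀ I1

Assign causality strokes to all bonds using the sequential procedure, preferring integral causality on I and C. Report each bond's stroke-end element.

b3 →J1  (source Se1 imposes e)
b0 →J2  (closing 1-jn rule on J1)
b1 →J3  (J2 effort already set via bond 0)
b5 →I1  (common-e at J2 fixed by 0)
b2 →J3  (C1: C, integral causality)
b4 →R1  (closing 1-jn rule on J3)

bond 0 |J2
bond 1 |J3
bond 2 |J3
bond 3 |J1
bond 4 |R1
bond 5 |I1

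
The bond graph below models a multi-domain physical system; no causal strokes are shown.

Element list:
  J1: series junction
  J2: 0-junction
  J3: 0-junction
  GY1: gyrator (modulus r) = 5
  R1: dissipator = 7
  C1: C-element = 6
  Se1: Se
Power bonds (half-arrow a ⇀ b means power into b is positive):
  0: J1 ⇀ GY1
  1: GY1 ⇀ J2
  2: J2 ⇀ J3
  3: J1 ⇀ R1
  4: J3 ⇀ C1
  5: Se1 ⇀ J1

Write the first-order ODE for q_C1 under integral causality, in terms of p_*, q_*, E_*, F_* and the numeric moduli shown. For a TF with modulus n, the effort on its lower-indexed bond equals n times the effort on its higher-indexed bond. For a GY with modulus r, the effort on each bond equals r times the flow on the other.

dq_C1/dt = E_Se1/5 - 7*q_C1/150

b5 →J1  (Se1 (Se) sets effort on bond)
b4 →J3  (C1 outputs effort q/C1)
b2 →J2  (common-e at J3 fixed by 4)
b1 →GY1  (common-e at J2 fixed by 2)
b0 →GY1  (GY GY1: same side as bond 1)
b3 →J1  (common-f at J1 fixed by 0)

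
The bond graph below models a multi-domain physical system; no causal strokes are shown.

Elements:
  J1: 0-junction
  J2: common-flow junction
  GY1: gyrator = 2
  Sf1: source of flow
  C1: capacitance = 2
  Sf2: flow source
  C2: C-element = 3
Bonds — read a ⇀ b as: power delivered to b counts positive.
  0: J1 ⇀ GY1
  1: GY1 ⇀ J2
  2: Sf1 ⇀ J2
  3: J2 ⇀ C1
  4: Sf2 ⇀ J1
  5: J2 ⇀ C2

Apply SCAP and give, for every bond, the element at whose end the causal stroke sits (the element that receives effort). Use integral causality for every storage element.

#0 |J1
#1 |J2
#2 |Sf1
#3 |J2
#4 |Sf2
#5 |J2

β2 →Sf1  (Sf1 (Sf) sets flow on bond)
β4 →Sf2  (source Sf2 imposes f)
β0 →J1  (J1 needs exactly one e-in)
β1 →J2  (1-jn J2 has f-setter on 2)
β3 →J2  (common-f at J2 fixed by 2)
β5 →J2  (J2 flow already set via bond 2)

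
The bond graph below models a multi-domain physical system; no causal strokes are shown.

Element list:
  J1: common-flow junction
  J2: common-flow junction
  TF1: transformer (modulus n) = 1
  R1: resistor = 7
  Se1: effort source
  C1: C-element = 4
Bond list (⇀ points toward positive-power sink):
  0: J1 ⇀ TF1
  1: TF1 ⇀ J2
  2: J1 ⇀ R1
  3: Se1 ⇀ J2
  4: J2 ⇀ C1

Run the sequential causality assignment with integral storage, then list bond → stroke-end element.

β0 |J1
β1 |TF1
β2 |R1
β3 |J2
β4 |J2

#3 stroke at J2  (source Se1 imposes e)
#4 stroke at J2  (C1 outputs effort q/C1)
#1 stroke at TF1  (J2: last free bond brings flow in)
#0 stroke at J1  (TF1 one-in-one-out from 1)
#2 stroke at R1  (closing 1-jn rule on J1)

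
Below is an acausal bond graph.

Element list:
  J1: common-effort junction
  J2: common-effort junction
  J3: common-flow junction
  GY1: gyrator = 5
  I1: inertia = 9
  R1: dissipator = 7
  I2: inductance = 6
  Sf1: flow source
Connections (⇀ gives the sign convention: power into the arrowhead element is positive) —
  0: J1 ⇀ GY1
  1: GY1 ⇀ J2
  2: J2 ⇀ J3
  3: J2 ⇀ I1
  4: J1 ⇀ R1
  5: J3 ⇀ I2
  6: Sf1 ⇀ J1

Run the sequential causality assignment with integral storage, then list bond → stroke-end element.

#0 stroke at J1
#1 stroke at J2
#2 stroke at J3
#3 stroke at I1
#4 stroke at R1
#5 stroke at I2
#6 stroke at Sf1

b6 stroke at Sf1  (Sf1: flow source, stroke at near end)
b3 stroke at I1  (I1 outputs flow p/I1)
b5 stroke at I2  (I2 outputs flow p/I2)
b2 stroke at J3  (common-f at J3 fixed by 5)
b1 stroke at J2  (only one effort-in slot at J2)
b0 stroke at J1  (GY1: gyrator matches bond 1)
b4 stroke at R1  (0-jn J1 has e-setter on 0)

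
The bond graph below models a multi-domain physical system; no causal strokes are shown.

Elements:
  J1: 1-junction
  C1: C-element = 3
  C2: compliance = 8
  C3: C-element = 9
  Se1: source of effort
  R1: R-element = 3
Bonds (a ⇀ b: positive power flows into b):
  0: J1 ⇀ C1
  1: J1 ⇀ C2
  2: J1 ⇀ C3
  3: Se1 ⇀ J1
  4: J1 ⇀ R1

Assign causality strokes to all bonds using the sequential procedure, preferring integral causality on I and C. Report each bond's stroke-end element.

bond 0 stroke→J1
bond 1 stroke→J1
bond 2 stroke→J1
bond 3 stroke→J1
bond 4 stroke→R1

b3 stroke at J1  (Se1 fixes effort; stroke away)
b0 stroke at J1  (C1: C, integral causality)
b1 stroke at J1  (C2: C, integral causality)
b2 stroke at J1  (C3: C, integral causality)
b4 stroke at R1  (closing 1-jn rule on J1)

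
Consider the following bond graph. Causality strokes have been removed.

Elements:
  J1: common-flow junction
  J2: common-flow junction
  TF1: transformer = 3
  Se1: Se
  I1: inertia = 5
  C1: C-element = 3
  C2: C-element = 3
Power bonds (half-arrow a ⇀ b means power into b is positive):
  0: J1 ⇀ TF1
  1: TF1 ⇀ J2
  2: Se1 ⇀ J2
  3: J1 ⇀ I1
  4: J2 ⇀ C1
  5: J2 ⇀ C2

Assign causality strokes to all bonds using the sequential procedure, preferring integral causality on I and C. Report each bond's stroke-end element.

bond 2 stroke→J2  (Se1 (Se) sets effort on bond)
bond 3 stroke→I1  (I1 integral (f out))
bond 0 stroke→J1  (J1: bond 3 brought flow, rest push out)
bond 1 stroke→TF1  (through TF1, causality passes straight; one stroke at TF1)
bond 4 stroke→J2  (1-jn J2 has f-setter on 1)
bond 5 stroke→J2  (J2: bond 1 brought flow, rest push out)

b0 stroke→J1
b1 stroke→TF1
b2 stroke→J2
b3 stroke→I1
b4 stroke→J2
b5 stroke→J2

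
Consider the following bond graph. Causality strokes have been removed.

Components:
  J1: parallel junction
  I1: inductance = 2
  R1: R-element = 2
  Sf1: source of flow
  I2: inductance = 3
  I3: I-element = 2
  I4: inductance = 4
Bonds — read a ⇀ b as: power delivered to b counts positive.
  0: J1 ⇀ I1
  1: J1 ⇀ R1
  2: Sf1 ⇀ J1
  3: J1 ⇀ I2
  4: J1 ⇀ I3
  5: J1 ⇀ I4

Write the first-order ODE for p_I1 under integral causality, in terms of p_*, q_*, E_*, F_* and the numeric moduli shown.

bond 2 |Sf1  (source Sf1 imposes f)
bond 0 |I1  (I1 integral (f out))
bond 3 |I2  (I2 integral (f out))
bond 4 |I3  (I3 outputs flow p/I3)
bond 5 |I4  (I4: I, integral causality)
bond 1 |J1  (only one effort-in slot at J1)

dp_I1/dt = 2*F_Sf1 - p_I1 - 2*p_I2/3 - p_I3 - p_I4/2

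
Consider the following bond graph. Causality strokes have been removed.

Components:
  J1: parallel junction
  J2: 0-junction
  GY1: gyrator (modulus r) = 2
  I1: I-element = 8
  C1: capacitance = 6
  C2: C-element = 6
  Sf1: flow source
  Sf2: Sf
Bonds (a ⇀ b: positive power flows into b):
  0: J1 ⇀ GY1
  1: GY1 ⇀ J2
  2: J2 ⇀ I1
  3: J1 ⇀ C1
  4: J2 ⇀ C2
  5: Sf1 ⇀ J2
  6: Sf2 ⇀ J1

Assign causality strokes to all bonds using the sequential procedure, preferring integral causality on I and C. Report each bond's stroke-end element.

b5 stroke→Sf1  (source Sf1 imposes f)
b6 stroke→Sf2  (Sf2: flow source, stroke at near end)
b2 stroke→I1  (I1 outputs flow p/I1)
b3 stroke→J1  (C1 integral (e out))
b0 stroke→GY1  (0-jn J1 has e-setter on 3)
b1 stroke→GY1  (GY1 both-in/both-out from 0)
b4 stroke→J2  (J2: last free bond brings effort in)

β0 stroke→GY1
β1 stroke→GY1
β2 stroke→I1
β3 stroke→J1
β4 stroke→J2
β5 stroke→Sf1
β6 stroke→Sf2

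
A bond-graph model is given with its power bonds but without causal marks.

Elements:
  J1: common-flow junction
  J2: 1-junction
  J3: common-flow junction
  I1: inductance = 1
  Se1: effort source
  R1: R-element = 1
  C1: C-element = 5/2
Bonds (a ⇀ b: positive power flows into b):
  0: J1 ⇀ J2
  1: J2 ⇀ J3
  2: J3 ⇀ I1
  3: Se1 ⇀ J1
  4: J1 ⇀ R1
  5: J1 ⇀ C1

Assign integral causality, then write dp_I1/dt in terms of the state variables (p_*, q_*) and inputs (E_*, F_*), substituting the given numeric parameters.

β3 stroke→J1  (Se1 fixes effort; stroke away)
β2 stroke→I1  (I1: I, integral causality)
β1 stroke→J3  (J3 flow already set via bond 2)
β0 stroke→J2  (J2 flow already set via bond 1)
β4 stroke→J1  (J1: bond 0 brought flow, rest push out)
β5 stroke→J1  (1-jn J1 has f-setter on 0)

dp_I1/dt = E_Se1 - p_I1 - 2*q_C1/5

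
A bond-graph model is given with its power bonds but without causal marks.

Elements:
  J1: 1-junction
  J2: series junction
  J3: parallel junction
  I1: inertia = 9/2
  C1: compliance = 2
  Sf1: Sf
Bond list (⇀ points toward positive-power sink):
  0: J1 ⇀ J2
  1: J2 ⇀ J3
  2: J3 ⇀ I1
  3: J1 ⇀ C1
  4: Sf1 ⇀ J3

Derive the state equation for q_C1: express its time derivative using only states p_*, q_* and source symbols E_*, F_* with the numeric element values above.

dq_C1/dt = -F_Sf1 + 2*p_I1/9

b4 stroke at Sf1  (source Sf1 imposes f)
b2 stroke at I1  (I1 integral (f out))
b1 stroke at J3  (only one effort-in slot at J3)
b0 stroke at J2  (J2 flow already set via bond 1)
b3 stroke at J1  (J1: bond 0 brought flow, rest push out)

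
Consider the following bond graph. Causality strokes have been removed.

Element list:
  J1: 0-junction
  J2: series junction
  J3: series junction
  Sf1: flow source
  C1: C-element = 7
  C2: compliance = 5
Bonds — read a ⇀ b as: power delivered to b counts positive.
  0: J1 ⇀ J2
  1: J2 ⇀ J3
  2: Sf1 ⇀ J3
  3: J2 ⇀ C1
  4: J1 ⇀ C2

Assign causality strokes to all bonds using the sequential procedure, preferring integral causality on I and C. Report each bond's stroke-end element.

#0 →J2
#1 →J3
#2 →Sf1
#3 →J2
#4 →J1

#2 |Sf1  (Sf1 fixes flow; stroke at Sf1)
#1 |J3  (1-jn J3 has f-setter on 2)
#0 |J2  (J2 flow already set via bond 1)
#3 |J2  (J2 flow already set via bond 1)
#4 |J1  (only one effort-in slot at J1)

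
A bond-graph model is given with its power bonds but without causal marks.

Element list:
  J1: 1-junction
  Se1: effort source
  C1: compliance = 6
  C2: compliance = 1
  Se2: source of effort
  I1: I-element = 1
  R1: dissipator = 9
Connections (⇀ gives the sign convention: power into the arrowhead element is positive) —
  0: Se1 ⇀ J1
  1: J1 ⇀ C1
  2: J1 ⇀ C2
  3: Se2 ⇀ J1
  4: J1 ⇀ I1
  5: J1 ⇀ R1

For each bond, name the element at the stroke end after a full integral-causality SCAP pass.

b0 |J1  (Se1 fixes effort; stroke away)
b3 |J1  (Se2 (Se) sets effort on bond)
b1 |J1  (C1: C, integral causality)
b2 |J1  (C2 outputs effort q/C2)
b4 |I1  (I1 integral (f out))
b5 |J1  (1-jn J1 has f-setter on 4)

#0 →J1
#1 →J1
#2 →J1
#3 →J1
#4 →I1
#5 →J1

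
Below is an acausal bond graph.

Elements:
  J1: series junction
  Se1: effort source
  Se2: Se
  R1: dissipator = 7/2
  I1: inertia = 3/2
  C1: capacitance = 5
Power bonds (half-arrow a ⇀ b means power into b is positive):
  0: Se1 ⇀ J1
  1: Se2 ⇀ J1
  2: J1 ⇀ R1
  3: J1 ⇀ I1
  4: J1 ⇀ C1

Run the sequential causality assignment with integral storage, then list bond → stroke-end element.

bond 0 stroke→J1  (source Se1 imposes e)
bond 1 stroke→J1  (Se2 (Se) sets effort on bond)
bond 3 stroke→I1  (I1 integral (f out))
bond 2 stroke→J1  (J1: bond 3 brought flow, rest push out)
bond 4 stroke→J1  (1-jn J1 has f-setter on 3)

β0 |J1
β1 |J1
β2 |J1
β3 |I1
β4 |J1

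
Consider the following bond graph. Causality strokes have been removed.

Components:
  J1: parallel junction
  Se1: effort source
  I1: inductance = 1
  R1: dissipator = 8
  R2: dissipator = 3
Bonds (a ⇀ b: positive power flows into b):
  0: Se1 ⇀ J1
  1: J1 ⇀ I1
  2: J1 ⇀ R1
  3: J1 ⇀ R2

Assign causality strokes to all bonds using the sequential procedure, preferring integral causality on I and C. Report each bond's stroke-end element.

#0 →J1  (source Se1 imposes e)
#1 →I1  (J1: bond 0 brought effort, rest push out)
#2 →R1  (0-jn J1 has e-setter on 0)
#3 →R2  (J1: bond 0 brought effort, rest push out)

b0 |J1
b1 |I1
b2 |R1
b3 |R2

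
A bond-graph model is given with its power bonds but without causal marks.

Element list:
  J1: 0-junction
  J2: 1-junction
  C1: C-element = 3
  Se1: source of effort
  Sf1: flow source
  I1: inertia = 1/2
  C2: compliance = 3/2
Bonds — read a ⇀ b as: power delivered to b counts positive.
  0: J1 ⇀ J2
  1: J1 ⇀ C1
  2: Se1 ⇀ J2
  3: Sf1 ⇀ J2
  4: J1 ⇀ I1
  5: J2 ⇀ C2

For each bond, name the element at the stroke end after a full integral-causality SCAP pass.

β0 stroke→J2
β1 stroke→J1
β2 stroke→J2
β3 stroke→Sf1
β4 stroke→I1
β5 stroke→J2

β2 |J2  (Se1 fixes effort; stroke away)
β3 |Sf1  (Sf1 fixes flow; stroke at Sf1)
β0 |J2  (J2: bond 3 brought flow, rest push out)
β5 |J2  (J2: bond 3 brought flow, rest push out)
β1 |J1  (C1 integral (e out))
β4 |I1  (J1 effort already set via bond 1)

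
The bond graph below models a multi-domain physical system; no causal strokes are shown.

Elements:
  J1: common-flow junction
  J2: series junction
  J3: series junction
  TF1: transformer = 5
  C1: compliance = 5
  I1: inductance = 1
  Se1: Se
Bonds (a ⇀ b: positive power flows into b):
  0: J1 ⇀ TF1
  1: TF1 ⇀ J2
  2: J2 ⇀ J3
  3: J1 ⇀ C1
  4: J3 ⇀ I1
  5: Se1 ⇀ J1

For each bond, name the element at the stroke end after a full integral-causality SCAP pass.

bond 0 |TF1
bond 1 |J2
bond 2 |J3
bond 3 |J1
bond 4 |I1
bond 5 |J1

bond 5 |J1  (Se1: effort source, stroke at far end)
bond 3 |J1  (C1: C, integral causality)
bond 0 |TF1  (closing 1-jn rule on J1)
bond 1 |J2  (through TF1, causality passes straight; one stroke at TF1)
bond 2 |J3  (J2: last free bond brings flow in)
bond 4 |I1  (J3 needs exactly one f-in)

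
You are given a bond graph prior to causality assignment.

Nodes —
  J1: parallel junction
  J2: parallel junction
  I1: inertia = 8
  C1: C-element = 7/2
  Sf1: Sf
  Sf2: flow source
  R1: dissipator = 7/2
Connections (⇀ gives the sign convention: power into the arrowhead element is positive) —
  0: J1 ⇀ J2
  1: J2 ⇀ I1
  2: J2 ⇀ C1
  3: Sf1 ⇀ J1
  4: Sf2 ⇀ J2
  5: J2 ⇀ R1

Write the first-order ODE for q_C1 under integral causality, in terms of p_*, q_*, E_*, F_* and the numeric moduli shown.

dq_C1/dt = F_Sf1 + F_Sf2 - p_I1/8 - 4*q_C1/49

bond 3 →Sf1  (Sf1 (Sf) sets flow on bond)
bond 4 →Sf2  (Sf2: flow source, stroke at near end)
bond 0 →J1  (J1 needs exactly one e-in)
bond 1 →I1  (I1 integral (f out))
bond 2 →J2  (C1: C, integral causality)
bond 5 →R1  (J2: bond 2 brought effort, rest push out)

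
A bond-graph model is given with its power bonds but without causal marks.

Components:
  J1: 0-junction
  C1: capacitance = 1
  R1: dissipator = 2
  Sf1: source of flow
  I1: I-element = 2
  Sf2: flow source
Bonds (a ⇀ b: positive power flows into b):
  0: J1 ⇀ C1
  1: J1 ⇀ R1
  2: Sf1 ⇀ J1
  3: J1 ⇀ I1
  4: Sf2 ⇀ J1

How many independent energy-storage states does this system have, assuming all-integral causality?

2  (C1, I1 all integral)

β2 stroke at Sf1  (Sf1 (Sf) sets flow on bond)
β4 stroke at Sf2  (Sf2: flow source, stroke at near end)
β0 stroke at J1  (C1 outputs effort q/C1)
β1 stroke at R1  (J1 effort already set via bond 0)
β3 stroke at I1  (0-jn J1 has e-setter on 0)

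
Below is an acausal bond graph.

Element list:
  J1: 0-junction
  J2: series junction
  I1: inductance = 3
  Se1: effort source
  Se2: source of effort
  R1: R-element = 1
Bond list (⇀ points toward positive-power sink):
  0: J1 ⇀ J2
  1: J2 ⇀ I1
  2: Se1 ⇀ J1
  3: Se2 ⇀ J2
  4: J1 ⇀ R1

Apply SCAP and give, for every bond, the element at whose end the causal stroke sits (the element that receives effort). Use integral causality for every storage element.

#2 →J1  (source Se1 imposes e)
#3 →J2  (Se2: effort source, stroke at far end)
#0 →J2  (J1 effort already set via bond 2)
#4 →R1  (common-e at J1 fixed by 2)
#1 →I1  (J2 needs exactly one f-in)

β0 →J2
β1 →I1
β2 →J1
β3 →J2
β4 →R1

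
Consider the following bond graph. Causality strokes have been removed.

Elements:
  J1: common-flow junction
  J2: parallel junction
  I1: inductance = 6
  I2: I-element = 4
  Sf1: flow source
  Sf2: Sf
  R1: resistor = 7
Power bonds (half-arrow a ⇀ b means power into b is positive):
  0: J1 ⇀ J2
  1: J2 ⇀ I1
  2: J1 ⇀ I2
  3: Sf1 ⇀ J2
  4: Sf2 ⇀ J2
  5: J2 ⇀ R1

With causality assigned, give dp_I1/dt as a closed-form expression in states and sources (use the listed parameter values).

dp_I1/dt = 7*F_Sf1 + 7*F_Sf2 - 7*p_I1/6 + 7*p_I2/4

bond 3 |Sf1  (Sf1: flow source, stroke at near end)
bond 4 |Sf2  (source Sf2 imposes f)
bond 1 |I1  (I1 outputs flow p/I1)
bond 2 |I2  (I2 outputs flow p/I2)
bond 0 |J1  (1-jn J1 has f-setter on 2)
bond 5 |J2  (J2: last free bond brings effort in)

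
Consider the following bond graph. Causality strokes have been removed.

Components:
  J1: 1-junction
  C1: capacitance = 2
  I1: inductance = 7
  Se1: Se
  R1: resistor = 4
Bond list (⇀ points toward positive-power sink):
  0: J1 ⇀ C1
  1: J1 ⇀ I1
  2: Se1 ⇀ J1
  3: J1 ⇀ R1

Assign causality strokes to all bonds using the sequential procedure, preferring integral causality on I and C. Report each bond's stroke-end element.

β0 →J1
β1 →I1
β2 →J1
β3 →J1

#2 stroke→J1  (Se1 fixes effort; stroke away)
#0 stroke→J1  (C1: C, integral causality)
#1 stroke→I1  (prefer integral on I1)
#3 stroke→J1  (J1: bond 1 brought flow, rest push out)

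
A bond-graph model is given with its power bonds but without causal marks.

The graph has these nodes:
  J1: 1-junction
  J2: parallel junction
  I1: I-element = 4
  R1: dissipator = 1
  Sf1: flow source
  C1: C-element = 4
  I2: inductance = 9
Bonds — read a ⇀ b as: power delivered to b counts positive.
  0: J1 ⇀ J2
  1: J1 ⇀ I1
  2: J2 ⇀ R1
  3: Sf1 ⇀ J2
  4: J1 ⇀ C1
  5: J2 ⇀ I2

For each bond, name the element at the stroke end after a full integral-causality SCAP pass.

b3 |Sf1  (Sf1 (Sf) sets flow on bond)
b1 |I1  (prefer integral on I1)
b0 |J1  (J1 flow already set via bond 1)
b4 |J1  (common-f at J1 fixed by 1)
b5 |I2  (prefer integral on I2)
b2 |J2  (only one effort-in slot at J2)

β0 |J1
β1 |I1
β2 |J2
β3 |Sf1
β4 |J1
β5 |I2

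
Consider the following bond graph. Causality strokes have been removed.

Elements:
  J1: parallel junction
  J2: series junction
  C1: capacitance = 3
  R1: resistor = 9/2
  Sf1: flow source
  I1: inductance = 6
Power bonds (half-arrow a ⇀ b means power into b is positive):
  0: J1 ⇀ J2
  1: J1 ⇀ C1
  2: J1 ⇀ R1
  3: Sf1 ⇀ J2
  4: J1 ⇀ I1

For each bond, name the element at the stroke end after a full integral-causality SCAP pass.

#3 stroke→Sf1  (Sf1 (Sf) sets flow on bond)
#0 stroke→J2  (J2 flow already set via bond 3)
#1 stroke→J1  (prefer integral on C1)
#2 stroke→R1  (common-e at J1 fixed by 1)
#4 stroke→I1  (common-e at J1 fixed by 1)

β0 |J2
β1 |J1
β2 |R1
β3 |Sf1
β4 |I1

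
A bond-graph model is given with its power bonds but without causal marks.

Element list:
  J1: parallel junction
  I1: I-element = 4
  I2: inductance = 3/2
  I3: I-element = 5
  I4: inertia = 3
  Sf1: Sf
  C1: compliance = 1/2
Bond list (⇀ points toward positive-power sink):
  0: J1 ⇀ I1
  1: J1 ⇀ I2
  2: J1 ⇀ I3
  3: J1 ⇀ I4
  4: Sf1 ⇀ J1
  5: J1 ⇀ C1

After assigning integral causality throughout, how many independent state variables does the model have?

β4 |Sf1  (source Sf1 imposes f)
β0 |I1  (prefer integral on I1)
β1 |I2  (I2 integral (f out))
β2 |I3  (I3: I, integral causality)
β3 |I4  (I4: I, integral causality)
β5 |J1  (J1 needs exactly one e-in)

5  (C1, I1, I2, I3, I4 all integral)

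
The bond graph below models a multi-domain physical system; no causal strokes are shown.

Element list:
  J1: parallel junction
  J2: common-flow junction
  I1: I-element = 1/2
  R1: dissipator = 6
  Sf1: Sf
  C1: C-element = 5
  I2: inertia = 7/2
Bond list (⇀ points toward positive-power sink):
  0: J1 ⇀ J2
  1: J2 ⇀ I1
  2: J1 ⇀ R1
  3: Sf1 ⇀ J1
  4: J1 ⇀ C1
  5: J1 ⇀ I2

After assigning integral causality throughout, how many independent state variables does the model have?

bond 3 stroke at Sf1  (Sf1: flow source, stroke at near end)
bond 1 stroke at I1  (I1 outputs flow p/I1)
bond 0 stroke at J2  (J2: bond 1 brought flow, rest push out)
bond 4 stroke at J1  (C1 outputs effort q/C1)
bond 2 stroke at R1  (J1: bond 4 brought effort, rest push out)
bond 5 stroke at I2  (J1: bond 4 brought effort, rest push out)

3  (C1, I1, I2 all integral)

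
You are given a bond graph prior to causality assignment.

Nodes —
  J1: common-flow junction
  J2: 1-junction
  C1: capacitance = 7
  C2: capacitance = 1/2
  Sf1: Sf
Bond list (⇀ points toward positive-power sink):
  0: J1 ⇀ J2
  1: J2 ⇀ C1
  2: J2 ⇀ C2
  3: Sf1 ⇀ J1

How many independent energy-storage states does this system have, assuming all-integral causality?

b3 |Sf1  (source Sf1 imposes f)
b0 |J1  (J1 flow already set via bond 3)
b1 |J2  (1-jn J2 has f-setter on 0)
b2 |J2  (J2: bond 0 brought flow, rest push out)

2  (C1, C2 all integral)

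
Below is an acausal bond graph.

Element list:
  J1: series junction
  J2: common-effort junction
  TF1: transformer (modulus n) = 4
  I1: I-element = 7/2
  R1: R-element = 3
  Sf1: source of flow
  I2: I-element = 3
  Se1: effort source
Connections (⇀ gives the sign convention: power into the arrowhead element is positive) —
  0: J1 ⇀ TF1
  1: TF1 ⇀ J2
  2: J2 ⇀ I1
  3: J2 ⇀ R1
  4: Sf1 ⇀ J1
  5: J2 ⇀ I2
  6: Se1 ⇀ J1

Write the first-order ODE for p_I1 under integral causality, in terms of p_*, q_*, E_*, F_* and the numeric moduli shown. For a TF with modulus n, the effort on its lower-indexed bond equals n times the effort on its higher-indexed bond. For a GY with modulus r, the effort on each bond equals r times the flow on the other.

#4 →Sf1  (Sf1: flow source, stroke at near end)
#6 →J1  (Se1 (Se) sets effort on bond)
#0 →J1  (J1 flow already set via bond 4)
#1 →TF1  (TF1 one-in-one-out from 0)
#2 →I1  (I1 integral (f out))
#5 →I2  (I2: I, integral causality)
#3 →J2  (J2 needs exactly one e-in)

dp_I1/dt = 12*F_Sf1 - 6*p_I1/7 - p_I2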